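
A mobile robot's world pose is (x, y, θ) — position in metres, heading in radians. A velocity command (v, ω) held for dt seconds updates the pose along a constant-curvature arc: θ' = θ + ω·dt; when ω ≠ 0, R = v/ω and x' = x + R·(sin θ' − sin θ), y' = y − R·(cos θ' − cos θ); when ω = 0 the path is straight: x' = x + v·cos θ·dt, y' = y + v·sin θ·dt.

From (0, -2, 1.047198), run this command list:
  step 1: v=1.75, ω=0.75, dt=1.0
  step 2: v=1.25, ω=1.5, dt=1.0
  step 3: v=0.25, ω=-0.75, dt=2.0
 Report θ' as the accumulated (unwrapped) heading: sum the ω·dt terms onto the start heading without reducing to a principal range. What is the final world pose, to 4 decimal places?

(-1.0646, 0.5811, 1.7972)

step 1: θ'=1.7972 (R=2.3333) → pose (0.2531, -0.3096, 1.7972)
step 2: θ'=3.2972 (R=0.8333) → pose (-0.6882, 0.3266, 3.2972)
step 3: θ'=1.7972 (R=-0.3333) → pose (-1.0646, 0.5811, 1.7972)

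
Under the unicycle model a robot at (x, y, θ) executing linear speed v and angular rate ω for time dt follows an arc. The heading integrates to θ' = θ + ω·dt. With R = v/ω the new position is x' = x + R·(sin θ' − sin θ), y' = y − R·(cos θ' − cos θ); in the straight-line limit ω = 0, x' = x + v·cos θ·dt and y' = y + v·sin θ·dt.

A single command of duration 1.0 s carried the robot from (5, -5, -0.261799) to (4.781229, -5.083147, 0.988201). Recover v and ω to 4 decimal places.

v = -0.2500, ω = 1.2500

Δθ = 0.988201 − -0.261799 = 1.250000
ω = Δθ/dt = 1.250000/1.0 = 1.2500
R = Δx/(sin θ' − sin θ) = -0.2000
v = R·ω = -0.2000·1.2500 = -0.2500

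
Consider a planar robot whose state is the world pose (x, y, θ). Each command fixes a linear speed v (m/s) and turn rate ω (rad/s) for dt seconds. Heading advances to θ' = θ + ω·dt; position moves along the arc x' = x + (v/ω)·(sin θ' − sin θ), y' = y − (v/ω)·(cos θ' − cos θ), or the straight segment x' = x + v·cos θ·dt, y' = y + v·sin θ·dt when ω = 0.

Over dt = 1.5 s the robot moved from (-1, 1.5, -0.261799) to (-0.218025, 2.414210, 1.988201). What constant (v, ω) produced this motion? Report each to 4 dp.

Δθ = 1.988201 − -0.261799 = 2.250000
ω = Δθ/dt = 2.250000/1.5 = 1.5000
R = −Δy/(cos θ' − cos θ) = 0.6667
v = R·ω = 0.6667·1.5000 = 1.0000

v = 1.0000, ω = 1.5000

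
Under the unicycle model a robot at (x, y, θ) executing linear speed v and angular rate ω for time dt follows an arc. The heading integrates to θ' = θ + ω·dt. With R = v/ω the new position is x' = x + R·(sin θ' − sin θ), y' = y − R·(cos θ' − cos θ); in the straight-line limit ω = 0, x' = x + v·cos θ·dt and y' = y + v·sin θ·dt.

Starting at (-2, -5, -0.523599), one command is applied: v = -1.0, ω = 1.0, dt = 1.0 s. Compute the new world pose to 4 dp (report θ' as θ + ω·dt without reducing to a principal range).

θ' = -0.5236 + 1.0·1.0 = 0.4764
R = v/ω = -1.0/1.0 = -1.0000
x' = -2 + -1.0000·(sin 0.4764 − sin -0.5236) = -2.9586
y' = -5 − -1.0000·(cos 0.4764 − cos -0.5236) = -4.9774

(-2.9586, -4.9774, 0.4764)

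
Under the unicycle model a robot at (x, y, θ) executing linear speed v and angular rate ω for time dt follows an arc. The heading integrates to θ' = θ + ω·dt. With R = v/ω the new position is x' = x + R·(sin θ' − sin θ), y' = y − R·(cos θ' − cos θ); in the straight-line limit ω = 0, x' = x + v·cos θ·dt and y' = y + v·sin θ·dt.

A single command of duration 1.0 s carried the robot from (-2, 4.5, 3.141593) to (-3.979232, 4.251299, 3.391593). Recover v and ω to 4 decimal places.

Δθ = 3.391593 − 3.141593 = 0.250000
ω = Δθ/dt = 0.250000/1.0 = 0.2500
R = Δx/(sin θ' − sin θ) = 8.0000
v = R·ω = 8.0000·0.2500 = 2.0000

v = 2.0000, ω = 0.2500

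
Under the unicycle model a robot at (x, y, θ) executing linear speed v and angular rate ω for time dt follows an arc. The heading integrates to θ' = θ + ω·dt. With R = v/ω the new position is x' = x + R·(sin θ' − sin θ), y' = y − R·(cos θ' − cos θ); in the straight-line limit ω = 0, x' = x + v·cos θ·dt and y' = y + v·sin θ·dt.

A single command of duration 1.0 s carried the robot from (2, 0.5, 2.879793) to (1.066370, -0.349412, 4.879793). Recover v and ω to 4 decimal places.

v = 1.5000, ω = 2.0000

Δθ = 4.879793 − 2.879793 = 2.000000
ω = Δθ/dt = 2.000000/1.0 = 2.0000
R = Δx/(sin θ' − sin θ) = 0.7500
v = R·ω = 0.7500·2.0000 = 1.5000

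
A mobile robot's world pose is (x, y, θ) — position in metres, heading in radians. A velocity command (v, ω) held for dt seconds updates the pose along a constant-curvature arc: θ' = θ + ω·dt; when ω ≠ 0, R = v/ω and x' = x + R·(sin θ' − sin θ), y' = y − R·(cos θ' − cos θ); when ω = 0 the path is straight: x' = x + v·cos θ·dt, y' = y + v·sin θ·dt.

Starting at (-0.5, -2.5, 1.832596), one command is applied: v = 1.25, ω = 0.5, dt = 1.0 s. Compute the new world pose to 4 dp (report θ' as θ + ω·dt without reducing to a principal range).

θ' = 1.8326 + 0.5·1.0 = 2.3326
R = v/ω = 1.25/0.5 = 2.5000
x' = -0.5 + 2.5000·(sin 2.3326 − sin 1.8326) = -1.1058
y' = -2.5 − 2.5000·(cos 2.3326 − cos 1.8326) = -1.4215

(-1.1058, -1.4215, 2.3326)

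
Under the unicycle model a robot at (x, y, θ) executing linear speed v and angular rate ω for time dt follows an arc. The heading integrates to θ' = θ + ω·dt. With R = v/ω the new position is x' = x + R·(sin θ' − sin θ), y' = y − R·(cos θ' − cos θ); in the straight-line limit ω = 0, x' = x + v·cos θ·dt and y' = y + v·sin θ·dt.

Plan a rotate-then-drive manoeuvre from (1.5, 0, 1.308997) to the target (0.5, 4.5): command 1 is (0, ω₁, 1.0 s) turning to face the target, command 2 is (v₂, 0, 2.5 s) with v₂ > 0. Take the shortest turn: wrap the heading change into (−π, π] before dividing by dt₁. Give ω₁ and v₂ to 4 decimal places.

heading to target = atan2(4.5−0, 0.5−1.5) = 1.7895
Δθ = wrap(1.7895 − 1.3090) = 0.4805; ω₁ = Δθ/dt₁ = 0.4805
distance = √((0.5−1.5)² + (4.5−0)²) = 4.6098; v₂ = distance/dt₂ = 1.8439

ω₁ = 0.4805, v₂ = 1.8439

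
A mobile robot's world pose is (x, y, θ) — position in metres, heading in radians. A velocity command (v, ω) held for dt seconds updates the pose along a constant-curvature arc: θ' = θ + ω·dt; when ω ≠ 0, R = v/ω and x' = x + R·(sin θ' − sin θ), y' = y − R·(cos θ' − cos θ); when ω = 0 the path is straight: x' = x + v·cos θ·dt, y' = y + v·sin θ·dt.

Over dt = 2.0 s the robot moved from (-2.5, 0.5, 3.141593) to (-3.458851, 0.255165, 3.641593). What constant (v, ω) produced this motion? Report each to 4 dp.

v = 0.5000, ω = 0.2500

Δθ = 3.641593 − 3.141593 = 0.500000
ω = Δθ/dt = 0.500000/2.0 = 0.2500
R = Δx/(sin θ' − sin θ) = 2.0000
v = R·ω = 2.0000·0.2500 = 0.5000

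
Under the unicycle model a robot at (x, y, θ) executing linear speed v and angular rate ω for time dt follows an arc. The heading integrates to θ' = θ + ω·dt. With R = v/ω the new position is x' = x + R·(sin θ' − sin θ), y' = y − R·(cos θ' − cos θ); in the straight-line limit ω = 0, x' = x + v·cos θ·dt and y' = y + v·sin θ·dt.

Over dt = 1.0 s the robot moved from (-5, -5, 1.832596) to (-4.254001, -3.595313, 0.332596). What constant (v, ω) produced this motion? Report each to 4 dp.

Δθ = 0.332596 − 1.832596 = -1.500000
ω = Δθ/dt = -1.500000/1.0 = -1.5000
R = −Δy/(cos θ' − cos θ) = -1.1667
v = R·ω = -1.1667·-1.5000 = 1.7500

v = 1.7500, ω = -1.5000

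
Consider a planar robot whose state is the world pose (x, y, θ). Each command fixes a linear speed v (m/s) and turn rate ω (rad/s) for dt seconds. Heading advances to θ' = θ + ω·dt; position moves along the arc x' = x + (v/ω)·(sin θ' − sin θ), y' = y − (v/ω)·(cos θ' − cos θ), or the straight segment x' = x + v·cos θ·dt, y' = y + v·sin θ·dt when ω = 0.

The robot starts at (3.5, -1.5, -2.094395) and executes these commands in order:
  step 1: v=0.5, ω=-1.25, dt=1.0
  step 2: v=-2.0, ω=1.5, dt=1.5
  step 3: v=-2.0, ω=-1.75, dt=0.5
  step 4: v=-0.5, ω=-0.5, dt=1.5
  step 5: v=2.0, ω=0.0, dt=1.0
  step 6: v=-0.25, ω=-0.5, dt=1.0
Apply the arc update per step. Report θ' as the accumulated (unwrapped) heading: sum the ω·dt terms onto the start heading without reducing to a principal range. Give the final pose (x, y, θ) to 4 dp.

step 1: θ'=-3.3444 (R=-0.4000) → pose (3.0730, -1.6918, -3.3444)
step 2: θ'=-1.0944 (R=-1.3333) → pose (4.5264, 0.2257, -1.0944)
step 3: θ'=-1.9694 (R=1.1429) → pose (4.4888, 1.1933, -1.9694)
step 4: θ'=-2.7194 (R=1.0000) → pose (5.0006, 1.7174, -2.7194)
step 5: θ'=-2.7194 (straight) → pose (3.1762, 0.8979, -2.7194)
step 6: θ'=-3.2194 (R=0.5000) → pose (3.4200, 0.9402, -3.2194)

(3.4200, 0.9402, -3.2194)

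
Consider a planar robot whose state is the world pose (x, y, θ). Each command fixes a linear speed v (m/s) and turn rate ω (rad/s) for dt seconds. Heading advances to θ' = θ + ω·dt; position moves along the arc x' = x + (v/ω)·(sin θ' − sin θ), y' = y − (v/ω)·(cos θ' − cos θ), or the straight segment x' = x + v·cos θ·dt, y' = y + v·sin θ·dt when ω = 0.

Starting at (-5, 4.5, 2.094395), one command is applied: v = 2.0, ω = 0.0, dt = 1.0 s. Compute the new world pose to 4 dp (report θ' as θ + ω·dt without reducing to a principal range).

θ' = 2.0944 + 0.0·1.0 = 2.0944
ω = 0 → straight: x' = -5 + 2.0·cos(2.0944)·1.0 = -6.0000
y' = 4.5 + 2.0·sin(2.0944)·1.0 = 6.2321

(-6.0000, 6.2321, 2.0944)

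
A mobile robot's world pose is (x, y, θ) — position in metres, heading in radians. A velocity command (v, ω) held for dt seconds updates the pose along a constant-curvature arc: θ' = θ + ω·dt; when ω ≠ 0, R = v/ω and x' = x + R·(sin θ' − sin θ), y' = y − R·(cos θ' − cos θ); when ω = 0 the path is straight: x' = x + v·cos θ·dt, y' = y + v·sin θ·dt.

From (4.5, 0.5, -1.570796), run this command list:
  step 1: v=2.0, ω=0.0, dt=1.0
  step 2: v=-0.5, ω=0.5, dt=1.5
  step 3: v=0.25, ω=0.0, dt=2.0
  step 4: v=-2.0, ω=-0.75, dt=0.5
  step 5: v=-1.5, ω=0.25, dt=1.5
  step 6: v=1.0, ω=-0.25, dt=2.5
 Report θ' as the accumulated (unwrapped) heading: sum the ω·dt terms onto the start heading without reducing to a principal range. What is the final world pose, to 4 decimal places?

step 1: θ'=-1.5708 (straight) → pose (4.5000, -1.5000, -1.5708)
step 2: θ'=-0.8208 (R=-1.0000) → pose (4.2317, -0.8184, -0.8208)
step 3: θ'=-0.8208 (straight) → pose (4.5725, -1.1842, -0.8208)
step 4: θ'=-1.1958 (R=2.6667) → pose (4.0423, -0.3432, -1.1958)
step 5: θ'=-0.8208 (R=-6.0000) → pose (2.8494, 1.5490, -0.8208)
step 6: θ'=-1.4458 (R=-4.0000) → pose (3.8914, -0.6789, -1.4458)

(3.8914, -0.6789, -1.4458)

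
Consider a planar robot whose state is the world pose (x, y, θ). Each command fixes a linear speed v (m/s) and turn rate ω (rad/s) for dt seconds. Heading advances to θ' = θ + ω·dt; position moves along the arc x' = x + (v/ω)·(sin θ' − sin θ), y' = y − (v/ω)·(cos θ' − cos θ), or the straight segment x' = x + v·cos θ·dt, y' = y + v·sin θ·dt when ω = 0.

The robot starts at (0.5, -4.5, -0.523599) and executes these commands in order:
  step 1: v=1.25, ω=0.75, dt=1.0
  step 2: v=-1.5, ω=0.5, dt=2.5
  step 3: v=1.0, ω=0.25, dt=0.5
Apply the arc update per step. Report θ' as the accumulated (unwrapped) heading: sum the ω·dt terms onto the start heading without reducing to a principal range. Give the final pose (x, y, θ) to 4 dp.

(-0.5898, -6.8220, 1.6014)

step 1: θ'=0.2264 (R=1.6667) → pose (1.7075, -4.6808, 0.2264)
step 2: θ'=1.4764 (R=-3.0000) → pose (-0.6058, -7.3214, 1.4764)
step 3: θ'=1.6014 (R=4.0000) → pose (-0.5898, -6.8220, 1.6014)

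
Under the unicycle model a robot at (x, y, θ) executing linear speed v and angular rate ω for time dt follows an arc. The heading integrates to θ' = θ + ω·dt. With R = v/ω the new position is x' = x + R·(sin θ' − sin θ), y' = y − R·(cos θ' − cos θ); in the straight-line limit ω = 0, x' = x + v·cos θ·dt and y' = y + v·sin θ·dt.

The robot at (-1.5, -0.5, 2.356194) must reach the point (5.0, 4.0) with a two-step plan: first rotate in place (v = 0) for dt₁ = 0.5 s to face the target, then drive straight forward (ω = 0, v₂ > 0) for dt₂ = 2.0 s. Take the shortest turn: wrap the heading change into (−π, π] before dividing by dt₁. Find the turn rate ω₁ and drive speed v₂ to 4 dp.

ω₁ = -3.5013, v₂ = 3.9528

heading to target = atan2(4−-0.5, 5−-1.5) = 0.6055
Δθ = wrap(0.6055 − 2.3562) = -1.7506; ω₁ = Δθ/dt₁ = -3.5013
distance = √((5−-1.5)² + (4−-0.5)²) = 7.9057; v₂ = distance/dt₂ = 3.9528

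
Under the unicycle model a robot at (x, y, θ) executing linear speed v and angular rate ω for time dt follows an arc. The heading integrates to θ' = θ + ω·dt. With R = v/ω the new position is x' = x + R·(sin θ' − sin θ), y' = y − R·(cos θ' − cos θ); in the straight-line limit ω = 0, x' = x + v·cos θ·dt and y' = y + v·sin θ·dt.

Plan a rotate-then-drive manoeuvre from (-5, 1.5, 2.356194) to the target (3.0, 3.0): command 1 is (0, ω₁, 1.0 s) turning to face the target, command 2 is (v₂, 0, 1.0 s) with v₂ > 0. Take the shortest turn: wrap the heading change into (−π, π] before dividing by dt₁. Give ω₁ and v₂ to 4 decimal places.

heading to target = atan2(3−1.5, 3−-5) = 0.1853
Δθ = wrap(0.1853 − 2.3562) = -2.1708; ω₁ = Δθ/dt₁ = -2.1708
distance = √((3−-5)² + (3−1.5)²) = 8.1394; v₂ = distance/dt₂ = 8.1394

ω₁ = -2.1708, v₂ = 8.1394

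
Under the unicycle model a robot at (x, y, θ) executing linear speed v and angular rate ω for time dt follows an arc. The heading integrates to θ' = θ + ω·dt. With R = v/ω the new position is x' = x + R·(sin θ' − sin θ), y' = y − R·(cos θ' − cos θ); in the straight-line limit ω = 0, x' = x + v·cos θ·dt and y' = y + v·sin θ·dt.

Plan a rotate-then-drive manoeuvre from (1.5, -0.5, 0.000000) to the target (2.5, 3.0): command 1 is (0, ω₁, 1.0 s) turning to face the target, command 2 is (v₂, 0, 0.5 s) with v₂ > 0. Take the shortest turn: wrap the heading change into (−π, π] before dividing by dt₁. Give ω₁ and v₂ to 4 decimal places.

heading to target = atan2(3−-0.5, 2.5−1.5) = 1.2925
Δθ = wrap(1.2925 − 0.0000) = 1.2925; ω₁ = Δθ/dt₁ = 1.2925
distance = √((2.5−1.5)² + (3−-0.5)²) = 3.6401; v₂ = distance/dt₂ = 7.2801

ω₁ = 1.2925, v₂ = 7.2801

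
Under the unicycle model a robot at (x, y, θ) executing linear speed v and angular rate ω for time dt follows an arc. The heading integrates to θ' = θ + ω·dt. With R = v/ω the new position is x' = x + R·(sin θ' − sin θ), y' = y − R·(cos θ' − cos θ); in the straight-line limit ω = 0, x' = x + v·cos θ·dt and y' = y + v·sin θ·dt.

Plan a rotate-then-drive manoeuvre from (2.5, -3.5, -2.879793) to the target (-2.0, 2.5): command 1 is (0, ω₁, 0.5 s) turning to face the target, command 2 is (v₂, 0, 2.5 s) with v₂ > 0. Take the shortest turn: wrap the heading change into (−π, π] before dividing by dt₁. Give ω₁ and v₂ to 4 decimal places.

ω₁ = -2.3782, v₂ = 3.0000

heading to target = atan2(2.5−-3.5, -2−2.5) = 2.2143
Δθ = wrap(2.2143 − -2.8798) = -1.1891; ω₁ = Δθ/dt₁ = -2.3782
distance = √((-2−2.5)² + (2.5−-3.5)²) = 7.5000; v₂ = distance/dt₂ = 3.0000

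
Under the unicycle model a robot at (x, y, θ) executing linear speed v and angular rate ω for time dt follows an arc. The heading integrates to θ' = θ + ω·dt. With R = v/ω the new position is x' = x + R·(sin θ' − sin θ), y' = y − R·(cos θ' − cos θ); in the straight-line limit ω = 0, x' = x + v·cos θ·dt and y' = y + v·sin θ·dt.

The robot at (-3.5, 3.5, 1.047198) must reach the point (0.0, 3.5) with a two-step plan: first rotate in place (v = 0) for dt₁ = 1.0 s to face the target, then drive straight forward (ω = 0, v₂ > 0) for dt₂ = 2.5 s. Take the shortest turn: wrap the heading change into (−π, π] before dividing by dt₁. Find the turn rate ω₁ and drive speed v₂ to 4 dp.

heading to target = atan2(3.5−3.5, 0−-3.5) = 0.0000
Δθ = wrap(0.0000 − 1.0472) = -1.0472; ω₁ = Δθ/dt₁ = -1.0472
distance = √((0−-3.5)² + (3.5−3.5)²) = 3.5000; v₂ = distance/dt₂ = 1.4000

ω₁ = -1.0472, v₂ = 1.4000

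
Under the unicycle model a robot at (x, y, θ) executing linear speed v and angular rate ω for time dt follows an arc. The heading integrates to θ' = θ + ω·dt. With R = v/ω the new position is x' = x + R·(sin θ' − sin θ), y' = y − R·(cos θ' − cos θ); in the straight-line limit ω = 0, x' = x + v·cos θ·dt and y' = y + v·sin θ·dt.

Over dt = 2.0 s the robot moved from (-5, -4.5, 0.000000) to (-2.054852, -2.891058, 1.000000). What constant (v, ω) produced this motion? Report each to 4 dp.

Δθ = 1.000000 − 0.000000 = 1.000000
ω = Δθ/dt = 1.000000/2.0 = 0.5000
R = Δx/(sin θ' − sin θ) = 3.5000
v = R·ω = 3.5000·0.5000 = 1.7500

v = 1.7500, ω = 0.5000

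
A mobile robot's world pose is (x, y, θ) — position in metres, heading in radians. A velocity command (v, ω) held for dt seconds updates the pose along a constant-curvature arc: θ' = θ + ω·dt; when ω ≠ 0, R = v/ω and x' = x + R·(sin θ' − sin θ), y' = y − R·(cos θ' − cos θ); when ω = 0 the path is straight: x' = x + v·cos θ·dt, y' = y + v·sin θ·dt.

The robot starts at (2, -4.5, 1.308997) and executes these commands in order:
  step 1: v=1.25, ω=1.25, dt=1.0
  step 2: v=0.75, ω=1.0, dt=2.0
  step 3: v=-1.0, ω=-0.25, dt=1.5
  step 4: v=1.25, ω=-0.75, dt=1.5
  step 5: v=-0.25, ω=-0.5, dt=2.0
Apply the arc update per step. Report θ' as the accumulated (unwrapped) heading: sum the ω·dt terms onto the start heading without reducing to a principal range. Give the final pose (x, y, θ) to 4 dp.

step 1: θ'=2.5590 (R=1.0000) → pose (1.5843, -3.4061, 2.5590)
step 2: θ'=4.5590 (R=0.7500) → pose (0.4304, -3.9178, 4.5590)
step 3: θ'=4.1840 (R=4.0000) → pose (0.9290, -2.5124, 4.1840)
step 4: θ'=3.0590 (R=-1.6667) → pose (-0.6479, -3.3332, 3.0590)
step 5: θ'=2.0590 (R=0.5000) → pose (-0.2475, -3.5969, 2.0590)

(-0.2475, -3.5969, 2.0590)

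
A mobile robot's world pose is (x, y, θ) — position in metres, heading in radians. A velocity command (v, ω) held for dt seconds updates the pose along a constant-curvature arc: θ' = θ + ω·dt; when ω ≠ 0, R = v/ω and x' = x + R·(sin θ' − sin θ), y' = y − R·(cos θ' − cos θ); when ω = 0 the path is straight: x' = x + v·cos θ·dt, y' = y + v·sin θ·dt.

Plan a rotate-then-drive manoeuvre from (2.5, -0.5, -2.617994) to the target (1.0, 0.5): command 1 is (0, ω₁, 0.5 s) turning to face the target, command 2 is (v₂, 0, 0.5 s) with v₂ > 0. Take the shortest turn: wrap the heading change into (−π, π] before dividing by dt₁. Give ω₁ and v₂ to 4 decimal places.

heading to target = atan2(0.5−-0.5, 1−2.5) = 2.5536
Δθ = wrap(2.5536 − -2.6180) = -1.1116; ω₁ = Δθ/dt₁ = -2.2232
distance = √((1−2.5)² + (0.5−-0.5)²) = 1.8028; v₂ = distance/dt₂ = 3.6056

ω₁ = -2.2232, v₂ = 3.6056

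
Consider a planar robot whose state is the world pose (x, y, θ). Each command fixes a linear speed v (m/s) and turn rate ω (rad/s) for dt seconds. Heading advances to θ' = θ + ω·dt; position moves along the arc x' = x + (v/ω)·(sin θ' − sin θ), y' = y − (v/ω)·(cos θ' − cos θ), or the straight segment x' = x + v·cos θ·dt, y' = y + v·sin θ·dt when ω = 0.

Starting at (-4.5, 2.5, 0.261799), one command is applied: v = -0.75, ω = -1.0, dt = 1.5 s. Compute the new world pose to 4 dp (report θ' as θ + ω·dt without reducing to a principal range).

θ' = 0.2618 + -1.0·1.5 = -1.2382
R = v/ω = -0.75/-1.0 = 0.7500
x' = -4.5 + 0.7500·(sin -1.2382 − sin 0.2618) = -5.4030
y' = 2.5 − 0.7500·(cos -1.2382 − cos 0.2618) = 2.9796

(-5.4030, 2.9796, -1.2382)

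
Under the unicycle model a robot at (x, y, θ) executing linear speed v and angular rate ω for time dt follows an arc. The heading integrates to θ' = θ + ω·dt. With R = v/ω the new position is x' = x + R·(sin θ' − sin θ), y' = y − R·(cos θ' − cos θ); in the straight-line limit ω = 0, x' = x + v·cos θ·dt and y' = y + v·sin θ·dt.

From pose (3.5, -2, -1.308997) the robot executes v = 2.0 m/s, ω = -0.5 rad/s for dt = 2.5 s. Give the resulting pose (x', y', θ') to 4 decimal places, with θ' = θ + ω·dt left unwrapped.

(1.8371, -6.3754, -2.5590)

θ' = -1.3090 + -0.5·2.5 = -2.5590
R = v/ω = 2.0/-0.5 = -4.0000
x' = 3.5 + -4.0000·(sin -2.5590 − sin -1.3090) = 1.8371
y' = -2 − -4.0000·(cos -2.5590 − cos -1.3090) = -6.3754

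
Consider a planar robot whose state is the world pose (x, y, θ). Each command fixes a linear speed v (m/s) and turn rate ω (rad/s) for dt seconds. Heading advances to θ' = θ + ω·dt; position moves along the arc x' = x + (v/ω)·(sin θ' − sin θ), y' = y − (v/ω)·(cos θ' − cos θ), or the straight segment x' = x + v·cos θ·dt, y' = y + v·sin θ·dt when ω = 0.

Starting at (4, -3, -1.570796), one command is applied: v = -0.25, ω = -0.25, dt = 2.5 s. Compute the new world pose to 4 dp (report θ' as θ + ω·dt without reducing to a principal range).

(4.1890, -2.4149, -2.1958)

θ' = -1.5708 + -0.25·2.5 = -2.1958
R = v/ω = -0.25/-0.25 = 1.0000
x' = 4 + 1.0000·(sin -2.1958 − sin -1.5708) = 4.1890
y' = -3 − 1.0000·(cos -2.1958 − cos -1.5708) = -2.4149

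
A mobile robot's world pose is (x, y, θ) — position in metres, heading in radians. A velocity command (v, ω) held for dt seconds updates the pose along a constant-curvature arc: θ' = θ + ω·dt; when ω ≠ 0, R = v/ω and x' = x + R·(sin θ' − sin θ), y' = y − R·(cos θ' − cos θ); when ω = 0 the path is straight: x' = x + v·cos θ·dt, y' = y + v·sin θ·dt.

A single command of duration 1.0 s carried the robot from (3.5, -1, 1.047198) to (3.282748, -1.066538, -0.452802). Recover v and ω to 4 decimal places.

v = -0.2500, ω = -1.5000

Δθ = -0.452802 − 1.047198 = -1.500000
ω = Δθ/dt = -1.500000/1.0 = -1.5000
R = Δx/(sin θ' − sin θ) = 0.1667
v = R·ω = 0.1667·-1.5000 = -0.2500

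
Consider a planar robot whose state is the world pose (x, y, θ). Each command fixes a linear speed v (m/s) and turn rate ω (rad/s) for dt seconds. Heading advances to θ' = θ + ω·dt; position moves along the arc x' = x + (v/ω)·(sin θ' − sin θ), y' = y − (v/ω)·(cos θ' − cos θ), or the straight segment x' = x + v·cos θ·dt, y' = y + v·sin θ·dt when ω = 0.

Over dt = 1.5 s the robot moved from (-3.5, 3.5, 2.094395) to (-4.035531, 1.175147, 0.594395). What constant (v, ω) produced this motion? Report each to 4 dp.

v = -1.7500, ω = -1.0000

Δθ = 0.594395 − 2.094395 = -1.500000
ω = Δθ/dt = -1.500000/1.5 = -1.0000
R = −Δy/(cos θ' − cos θ) = 1.7500
v = R·ω = 1.7500·-1.0000 = -1.7500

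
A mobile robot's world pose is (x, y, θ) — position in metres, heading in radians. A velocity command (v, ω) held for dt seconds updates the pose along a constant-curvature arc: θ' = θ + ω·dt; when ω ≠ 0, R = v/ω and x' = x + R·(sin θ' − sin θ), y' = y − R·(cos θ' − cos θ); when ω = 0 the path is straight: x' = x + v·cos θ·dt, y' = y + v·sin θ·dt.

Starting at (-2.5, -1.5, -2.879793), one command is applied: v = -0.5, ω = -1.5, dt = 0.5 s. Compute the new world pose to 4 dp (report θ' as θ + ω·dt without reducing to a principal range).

(-2.2574, -1.5276, -3.6298)

θ' = -2.8798 + -1.5·0.5 = -3.6298
R = v/ω = -0.5/-1.5 = 0.3333
x' = -2.5 + 0.3333·(sin -3.6298 − sin -2.8798) = -2.2574
y' = -1.5 − 0.3333·(cos -3.6298 − cos -2.8798) = -1.5276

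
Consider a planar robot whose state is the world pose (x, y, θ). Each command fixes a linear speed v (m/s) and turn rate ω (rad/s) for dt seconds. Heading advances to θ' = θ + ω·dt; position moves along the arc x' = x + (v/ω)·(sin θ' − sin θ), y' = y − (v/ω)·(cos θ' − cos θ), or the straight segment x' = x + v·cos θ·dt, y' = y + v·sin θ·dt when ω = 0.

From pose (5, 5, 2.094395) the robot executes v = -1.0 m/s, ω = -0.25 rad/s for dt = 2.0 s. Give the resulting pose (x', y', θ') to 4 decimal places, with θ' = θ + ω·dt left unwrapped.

(5.5348, 3.0944, 1.5944)

θ' = 2.0944 + -0.25·2.0 = 1.5944
R = v/ω = -1.0/-0.25 = 4.0000
x' = 5 + 4.0000·(sin 1.5944 − sin 2.0944) = 5.5348
y' = 5 − 4.0000·(cos 1.5944 − cos 2.0944) = 3.0944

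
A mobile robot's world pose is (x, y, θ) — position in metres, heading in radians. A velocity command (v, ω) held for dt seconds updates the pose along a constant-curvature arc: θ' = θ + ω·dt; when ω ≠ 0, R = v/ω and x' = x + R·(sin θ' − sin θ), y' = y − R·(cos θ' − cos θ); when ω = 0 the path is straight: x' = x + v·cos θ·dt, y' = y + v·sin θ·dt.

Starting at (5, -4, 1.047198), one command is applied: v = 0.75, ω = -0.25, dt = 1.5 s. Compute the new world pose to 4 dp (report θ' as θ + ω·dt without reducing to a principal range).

θ' = 1.0472 + -0.25·1.5 = 0.6722
R = v/ω = 0.75/-0.25 = -3.0000
x' = 5 + -3.0000·(sin 0.6722 − sin 1.0472) = 5.7300
y' = -4 − -3.0000·(cos 0.6722 − cos 1.0472) = -3.1526

(5.7300, -3.1526, 0.6722)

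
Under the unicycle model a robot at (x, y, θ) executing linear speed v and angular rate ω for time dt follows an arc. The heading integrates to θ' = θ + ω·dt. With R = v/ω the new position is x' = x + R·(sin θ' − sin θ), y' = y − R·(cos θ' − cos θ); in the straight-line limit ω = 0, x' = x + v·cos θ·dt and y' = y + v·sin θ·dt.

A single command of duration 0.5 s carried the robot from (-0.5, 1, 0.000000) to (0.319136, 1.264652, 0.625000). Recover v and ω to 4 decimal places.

Δθ = 0.625000 − 0.000000 = 0.625000
ω = Δθ/dt = 0.625000/0.5 = 1.2500
R = Δx/(sin θ' − sin θ) = 1.4000
v = R·ω = 1.4000·1.2500 = 1.7500

v = 1.7500, ω = 1.2500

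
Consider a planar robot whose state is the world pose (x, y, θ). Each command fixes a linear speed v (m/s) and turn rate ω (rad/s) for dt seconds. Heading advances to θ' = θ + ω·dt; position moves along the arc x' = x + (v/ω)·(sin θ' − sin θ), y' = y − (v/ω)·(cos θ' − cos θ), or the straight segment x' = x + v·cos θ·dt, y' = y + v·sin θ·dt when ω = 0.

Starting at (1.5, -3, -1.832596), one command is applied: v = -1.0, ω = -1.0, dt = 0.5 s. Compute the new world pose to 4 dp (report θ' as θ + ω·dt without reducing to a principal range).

(1.7423, -2.5686, -2.3326)

θ' = -1.8326 + -1.0·0.5 = -2.3326
R = v/ω = -1.0/-1.0 = 1.0000
x' = 1.5 + 1.0000·(sin -2.3326 − sin -1.8326) = 1.7423
y' = -3 − 1.0000·(cos -2.3326 − cos -1.8326) = -2.5686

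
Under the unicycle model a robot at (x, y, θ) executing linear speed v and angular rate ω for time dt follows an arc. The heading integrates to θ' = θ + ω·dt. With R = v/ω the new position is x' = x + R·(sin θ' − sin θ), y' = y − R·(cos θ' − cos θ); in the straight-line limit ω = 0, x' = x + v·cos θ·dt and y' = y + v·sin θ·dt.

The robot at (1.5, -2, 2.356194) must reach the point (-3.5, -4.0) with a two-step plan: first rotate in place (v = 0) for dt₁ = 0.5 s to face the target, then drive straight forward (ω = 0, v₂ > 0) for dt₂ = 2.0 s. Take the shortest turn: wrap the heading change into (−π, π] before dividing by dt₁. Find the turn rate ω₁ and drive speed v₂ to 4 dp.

heading to target = atan2(-4−-2, -3.5−1.5) = -2.7611
Δθ = wrap(-2.7611 − 2.3562) = 1.1659; ω₁ = Δθ/dt₁ = 2.3318
distance = √((-3.5−1.5)² + (-4−-2)²) = 5.3852; v₂ = distance/dt₂ = 2.6926

ω₁ = 2.3318, v₂ = 2.6926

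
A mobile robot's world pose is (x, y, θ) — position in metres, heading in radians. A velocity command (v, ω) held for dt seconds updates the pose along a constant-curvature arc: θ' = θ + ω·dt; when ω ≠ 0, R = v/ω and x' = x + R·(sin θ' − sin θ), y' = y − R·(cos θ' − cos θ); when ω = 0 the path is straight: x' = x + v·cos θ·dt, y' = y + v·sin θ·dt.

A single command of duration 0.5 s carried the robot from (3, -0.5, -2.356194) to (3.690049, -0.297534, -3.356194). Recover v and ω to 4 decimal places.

v = -1.5000, ω = -2.0000

Δθ = -3.356194 − -2.356194 = -1.000000
ω = Δθ/dt = -1.000000/0.5 = -2.0000
R = Δx/(sin θ' − sin θ) = 0.7500
v = R·ω = 0.7500·-2.0000 = -1.5000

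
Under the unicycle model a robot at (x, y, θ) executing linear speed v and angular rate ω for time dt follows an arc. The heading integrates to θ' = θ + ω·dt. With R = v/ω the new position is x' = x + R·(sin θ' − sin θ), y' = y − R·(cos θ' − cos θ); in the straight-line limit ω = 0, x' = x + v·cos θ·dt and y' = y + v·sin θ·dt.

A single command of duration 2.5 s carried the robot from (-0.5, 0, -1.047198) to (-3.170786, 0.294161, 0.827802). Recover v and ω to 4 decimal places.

Δθ = 0.827802 − -1.047198 = 1.875000
ω = Δθ/dt = 1.875000/2.5 = 0.7500
R = Δx/(sin θ' − sin θ) = -1.6667
v = R·ω = -1.6667·0.7500 = -1.2500

v = -1.2500, ω = 0.7500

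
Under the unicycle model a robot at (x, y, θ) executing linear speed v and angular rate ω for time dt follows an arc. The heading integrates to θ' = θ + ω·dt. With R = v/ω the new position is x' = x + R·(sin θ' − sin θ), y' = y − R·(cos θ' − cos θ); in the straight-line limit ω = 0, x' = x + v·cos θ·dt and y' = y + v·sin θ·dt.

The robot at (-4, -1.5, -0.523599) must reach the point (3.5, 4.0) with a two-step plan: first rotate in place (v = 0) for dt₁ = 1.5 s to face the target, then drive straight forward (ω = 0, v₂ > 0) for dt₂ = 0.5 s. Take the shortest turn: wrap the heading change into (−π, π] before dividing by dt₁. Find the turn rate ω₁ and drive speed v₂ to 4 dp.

ω₁ = 0.7709, v₂ = 18.6011

heading to target = atan2(4−-1.5, 3.5−-4) = 0.6327
Δθ = wrap(0.6327 − -0.5236) = 1.1563; ω₁ = Δθ/dt₁ = 0.7709
distance = √((3.5−-4)² + (4−-1.5)²) = 9.3005; v₂ = distance/dt₂ = 18.6011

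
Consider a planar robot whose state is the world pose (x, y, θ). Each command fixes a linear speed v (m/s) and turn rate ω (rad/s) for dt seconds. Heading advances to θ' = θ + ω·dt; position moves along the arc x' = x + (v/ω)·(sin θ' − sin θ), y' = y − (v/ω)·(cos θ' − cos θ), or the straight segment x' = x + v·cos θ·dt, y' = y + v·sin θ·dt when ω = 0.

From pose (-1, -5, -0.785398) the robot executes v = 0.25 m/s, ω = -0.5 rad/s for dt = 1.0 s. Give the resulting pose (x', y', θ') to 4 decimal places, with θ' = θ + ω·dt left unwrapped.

(-0.8738, -5.2128, -1.2854)

θ' = -0.7854 + -0.5·1.0 = -1.2854
R = v/ω = 0.25/-0.5 = -0.5000
x' = -1 + -0.5000·(sin -1.2854 − sin -0.7854) = -0.8738
y' = -5 − -0.5000·(cos -1.2854 − cos -0.7854) = -5.2128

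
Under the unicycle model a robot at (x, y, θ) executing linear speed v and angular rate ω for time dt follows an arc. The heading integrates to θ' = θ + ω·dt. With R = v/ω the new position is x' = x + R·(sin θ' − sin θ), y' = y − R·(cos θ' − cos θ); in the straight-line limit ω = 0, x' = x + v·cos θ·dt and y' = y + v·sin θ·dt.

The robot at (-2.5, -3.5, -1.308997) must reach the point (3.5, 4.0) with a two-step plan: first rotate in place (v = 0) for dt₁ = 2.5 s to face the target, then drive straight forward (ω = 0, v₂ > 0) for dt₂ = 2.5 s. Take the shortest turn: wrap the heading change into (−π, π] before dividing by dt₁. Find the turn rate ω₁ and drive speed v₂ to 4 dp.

ω₁ = 0.8820, v₂ = 3.8419

heading to target = atan2(4−-3.5, 3.5−-2.5) = 0.8961
Δθ = wrap(0.8961 − -1.3090) = 2.2051; ω₁ = Δθ/dt₁ = 0.8820
distance = √((3.5−-2.5)² + (4−-3.5)²) = 9.6047; v₂ = distance/dt₂ = 3.8419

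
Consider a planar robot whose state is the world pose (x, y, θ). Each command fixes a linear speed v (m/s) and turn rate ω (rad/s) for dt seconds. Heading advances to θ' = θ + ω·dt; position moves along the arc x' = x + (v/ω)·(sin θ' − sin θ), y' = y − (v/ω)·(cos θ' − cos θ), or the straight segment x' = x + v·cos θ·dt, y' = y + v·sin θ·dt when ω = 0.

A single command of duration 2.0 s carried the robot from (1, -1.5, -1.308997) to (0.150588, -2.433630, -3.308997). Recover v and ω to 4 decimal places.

v = 0.7500, ω = -1.0000

Δθ = -3.308997 − -1.308997 = -2.000000
ω = Δθ/dt = -2.000000/2.0 = -1.0000
R = −Δy/(cos θ' − cos θ) = -0.7500
v = R·ω = -0.7500·-1.0000 = 0.7500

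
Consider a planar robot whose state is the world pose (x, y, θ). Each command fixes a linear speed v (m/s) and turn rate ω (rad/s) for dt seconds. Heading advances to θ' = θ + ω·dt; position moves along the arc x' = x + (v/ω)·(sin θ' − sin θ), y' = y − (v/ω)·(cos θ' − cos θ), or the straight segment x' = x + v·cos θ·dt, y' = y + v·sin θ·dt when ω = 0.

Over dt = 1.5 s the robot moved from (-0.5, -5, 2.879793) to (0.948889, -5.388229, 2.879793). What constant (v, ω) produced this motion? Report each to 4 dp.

Δθ = 2.879793 − 2.879793 = 0.000000
ω = Δθ/dt = 0.000000/1.5 = 0.0000
ω = 0 → v = (Δx·cos θ + Δy·sin θ)/dt = -1.0000

v = -1.0000, ω = 0.0000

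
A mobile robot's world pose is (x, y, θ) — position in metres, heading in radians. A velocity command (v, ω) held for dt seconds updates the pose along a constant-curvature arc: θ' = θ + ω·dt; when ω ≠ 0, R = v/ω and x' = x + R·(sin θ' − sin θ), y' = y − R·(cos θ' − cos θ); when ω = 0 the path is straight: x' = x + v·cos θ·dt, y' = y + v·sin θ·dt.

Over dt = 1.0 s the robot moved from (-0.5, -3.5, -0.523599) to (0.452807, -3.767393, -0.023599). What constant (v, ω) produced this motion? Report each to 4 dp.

v = 1.0000, ω = 0.5000

Δθ = -0.023599 − -0.523599 = 0.500000
ω = Δθ/dt = 0.500000/1.0 = 0.5000
R = Δx/(sin θ' − sin θ) = 2.0000
v = R·ω = 2.0000·0.5000 = 1.0000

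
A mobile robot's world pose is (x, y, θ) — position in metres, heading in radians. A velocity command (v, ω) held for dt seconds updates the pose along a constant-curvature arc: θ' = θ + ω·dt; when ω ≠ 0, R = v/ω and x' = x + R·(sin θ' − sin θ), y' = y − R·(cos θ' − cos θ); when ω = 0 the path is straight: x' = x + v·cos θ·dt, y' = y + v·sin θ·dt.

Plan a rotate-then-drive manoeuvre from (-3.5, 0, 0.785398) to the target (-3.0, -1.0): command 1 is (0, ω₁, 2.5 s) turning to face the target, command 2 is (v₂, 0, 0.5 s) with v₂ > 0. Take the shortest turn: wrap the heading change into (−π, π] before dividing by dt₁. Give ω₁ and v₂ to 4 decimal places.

ω₁ = -0.7570, v₂ = 2.2361

heading to target = atan2(-1−0, -3−-3.5) = -1.1071
Δθ = wrap(-1.1071 − 0.7854) = -1.8925; ω₁ = Δθ/dt₁ = -0.7570
distance = √((-3−-3.5)² + (-1−0)²) = 1.1180; v₂ = distance/dt₂ = 2.2361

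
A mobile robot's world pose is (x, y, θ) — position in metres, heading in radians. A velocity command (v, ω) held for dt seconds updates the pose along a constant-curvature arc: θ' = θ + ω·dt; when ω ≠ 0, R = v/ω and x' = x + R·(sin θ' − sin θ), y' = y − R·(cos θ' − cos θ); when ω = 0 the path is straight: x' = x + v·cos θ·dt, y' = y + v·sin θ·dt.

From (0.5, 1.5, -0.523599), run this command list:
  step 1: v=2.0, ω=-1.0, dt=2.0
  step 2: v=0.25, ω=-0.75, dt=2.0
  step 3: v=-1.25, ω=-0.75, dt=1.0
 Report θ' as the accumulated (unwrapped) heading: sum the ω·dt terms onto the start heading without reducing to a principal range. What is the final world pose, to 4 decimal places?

step 1: θ'=-2.5236 (R=-2.0000) → pose (0.6588, -1.8621, -2.5236)
step 2: θ'=-4.0236 (R=-0.3333) → pose (0.2083, -1.8023, -4.0236)
step 3: θ'=-4.7736 (R=1.6667) → pose (0.5852, -2.9636, -4.7736)

(0.5852, -2.9636, -4.7736)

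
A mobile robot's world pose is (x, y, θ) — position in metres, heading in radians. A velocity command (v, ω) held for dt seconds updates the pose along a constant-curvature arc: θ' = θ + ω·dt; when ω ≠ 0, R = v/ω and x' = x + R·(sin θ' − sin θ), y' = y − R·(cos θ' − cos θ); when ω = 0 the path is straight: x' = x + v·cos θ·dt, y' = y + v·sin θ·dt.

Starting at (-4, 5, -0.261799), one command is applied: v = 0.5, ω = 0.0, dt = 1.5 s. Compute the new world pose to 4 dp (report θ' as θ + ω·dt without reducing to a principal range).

(-3.2756, 4.8059, -0.2618)

θ' = -0.2618 + 0.0·1.5 = -0.2618
ω = 0 → straight: x' = -4 + 0.5·cos(-0.2618)·1.5 = -3.2756
y' = 5 + 0.5·sin(-0.2618)·1.5 = 4.8059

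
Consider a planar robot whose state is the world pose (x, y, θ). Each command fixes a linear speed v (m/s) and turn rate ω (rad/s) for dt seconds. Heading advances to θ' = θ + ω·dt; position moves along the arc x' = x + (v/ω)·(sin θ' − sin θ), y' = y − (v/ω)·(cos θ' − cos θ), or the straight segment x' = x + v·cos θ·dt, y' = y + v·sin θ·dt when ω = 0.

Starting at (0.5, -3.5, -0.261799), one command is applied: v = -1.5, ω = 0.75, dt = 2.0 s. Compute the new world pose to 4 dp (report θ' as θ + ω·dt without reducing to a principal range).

(-1.9080, -4.7789, 1.2382)

θ' = -0.2618 + 0.75·2.0 = 1.2382
R = v/ω = -1.5/0.75 = -2.0000
x' = 0.5 + -2.0000·(sin 1.2382 − sin -0.2618) = -1.9080
y' = -3.5 − -2.0000·(cos 1.2382 − cos -0.2618) = -4.7789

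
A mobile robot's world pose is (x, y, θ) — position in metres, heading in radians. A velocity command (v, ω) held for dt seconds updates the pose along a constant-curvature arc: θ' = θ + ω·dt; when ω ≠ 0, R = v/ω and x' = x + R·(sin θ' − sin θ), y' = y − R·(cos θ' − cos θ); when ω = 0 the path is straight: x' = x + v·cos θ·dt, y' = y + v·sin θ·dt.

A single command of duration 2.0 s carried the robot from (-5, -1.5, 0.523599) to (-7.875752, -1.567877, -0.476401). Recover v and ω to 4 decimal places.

Δθ = -0.476401 − 0.523599 = -1.000000
ω = Δθ/dt = -1.000000/2.0 = -0.5000
R = Δx/(sin θ' − sin θ) = 3.0000
v = R·ω = 3.0000·-0.5000 = -1.5000

v = -1.5000, ω = -0.5000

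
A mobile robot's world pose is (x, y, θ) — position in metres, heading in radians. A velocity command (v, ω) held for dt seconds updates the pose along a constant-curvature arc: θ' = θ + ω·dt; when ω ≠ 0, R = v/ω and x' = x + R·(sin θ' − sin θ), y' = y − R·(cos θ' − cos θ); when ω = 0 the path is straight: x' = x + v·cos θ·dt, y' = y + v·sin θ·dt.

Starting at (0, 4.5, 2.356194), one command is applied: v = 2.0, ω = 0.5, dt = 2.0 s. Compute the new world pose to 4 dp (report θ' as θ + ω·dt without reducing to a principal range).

θ' = 2.3562 + 0.5·2.0 = 3.3562
R = v/ω = 2.0/0.5 = 4.0000
x' = 0 + 4.0000·(sin 3.3562 − sin 2.3562) = -3.6803
y' = 4.5 − 4.0000·(cos 3.3562 − cos 2.3562) = 5.5798

(-3.6803, 5.5798, 3.3562)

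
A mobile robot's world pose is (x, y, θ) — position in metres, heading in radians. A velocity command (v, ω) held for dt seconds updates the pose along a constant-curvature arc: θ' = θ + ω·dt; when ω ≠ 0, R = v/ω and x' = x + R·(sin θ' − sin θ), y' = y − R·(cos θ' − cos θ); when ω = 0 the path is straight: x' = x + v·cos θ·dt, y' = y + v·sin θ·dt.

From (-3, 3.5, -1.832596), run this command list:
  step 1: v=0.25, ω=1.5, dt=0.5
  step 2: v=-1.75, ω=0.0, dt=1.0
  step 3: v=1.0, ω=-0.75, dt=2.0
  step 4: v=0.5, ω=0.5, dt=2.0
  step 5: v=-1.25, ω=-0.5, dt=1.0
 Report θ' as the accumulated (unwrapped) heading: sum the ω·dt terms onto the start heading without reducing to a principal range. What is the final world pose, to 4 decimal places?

(-4.4269, 3.5274, -2.0826)

step 1: θ'=-1.0826 (R=0.1667) → pose (-2.9862, 3.3787, -1.0826)
step 2: θ'=-1.0826 (straight) → pose (-3.8070, 4.9243, -1.0826)
step 3: θ'=-2.5826 (R=-1.3333) → pose (-4.2775, 3.1685, -2.5826)
step 4: θ'=-1.5826 (R=1.0000) → pose (-4.7471, 2.3325, -1.5826)
step 5: θ'=-2.0826 (R=2.5000) → pose (-4.4269, 3.5274, -2.0826)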